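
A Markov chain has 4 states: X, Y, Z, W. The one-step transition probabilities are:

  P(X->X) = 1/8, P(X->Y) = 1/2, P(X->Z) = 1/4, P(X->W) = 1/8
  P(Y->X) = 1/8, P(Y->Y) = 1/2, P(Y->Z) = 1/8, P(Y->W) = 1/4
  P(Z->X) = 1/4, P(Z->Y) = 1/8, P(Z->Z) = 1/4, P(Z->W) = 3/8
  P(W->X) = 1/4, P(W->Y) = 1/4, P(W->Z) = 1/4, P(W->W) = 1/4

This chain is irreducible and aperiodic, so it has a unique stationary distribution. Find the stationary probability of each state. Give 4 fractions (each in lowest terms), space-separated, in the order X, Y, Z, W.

The stationary distribution satisfies pi = pi * P, i.e.:
  pi_X = 1/8*pi_X + 1/8*pi_Y + 1/4*pi_Z + 1/4*pi_W
  pi_Y = 1/2*pi_X + 1/2*pi_Y + 1/8*pi_Z + 1/4*pi_W
  pi_Z = 1/4*pi_X + 1/8*pi_Y + 1/4*pi_Z + 1/4*pi_W
  pi_W = 1/8*pi_X + 1/4*pi_Y + 3/8*pi_Z + 1/4*pi_W
with normalization: pi_X + pi_Y + pi_Z + pi_W = 1.

Using the first 3 balance equations plus normalization, the linear system A*pi = b is:
  [-7/8, 1/8, 1/4, 1/4] . pi = 0
  [1/2, -1/2, 1/8, 1/4] . pi = 0
  [1/4, 1/8, -3/4, 1/4] . pi = 0
  [1, 1, 1, 1] . pi = 1

Solving yields:
  pi_X = 80/439
  pi_Y = 158/439
  pi_Z = 90/439
  pi_W = 111/439

Verification (pi * P):
  80/439*1/8 + 158/439*1/8 + 90/439*1/4 + 111/439*1/4 = 80/439 = pi_X  (ok)
  80/439*1/2 + 158/439*1/2 + 90/439*1/8 + 111/439*1/4 = 158/439 = pi_Y  (ok)
  80/439*1/4 + 158/439*1/8 + 90/439*1/4 + 111/439*1/4 = 90/439 = pi_Z  (ok)
  80/439*1/8 + 158/439*1/4 + 90/439*3/8 + 111/439*1/4 = 111/439 = pi_W  (ok)

Answer: 80/439 158/439 90/439 111/439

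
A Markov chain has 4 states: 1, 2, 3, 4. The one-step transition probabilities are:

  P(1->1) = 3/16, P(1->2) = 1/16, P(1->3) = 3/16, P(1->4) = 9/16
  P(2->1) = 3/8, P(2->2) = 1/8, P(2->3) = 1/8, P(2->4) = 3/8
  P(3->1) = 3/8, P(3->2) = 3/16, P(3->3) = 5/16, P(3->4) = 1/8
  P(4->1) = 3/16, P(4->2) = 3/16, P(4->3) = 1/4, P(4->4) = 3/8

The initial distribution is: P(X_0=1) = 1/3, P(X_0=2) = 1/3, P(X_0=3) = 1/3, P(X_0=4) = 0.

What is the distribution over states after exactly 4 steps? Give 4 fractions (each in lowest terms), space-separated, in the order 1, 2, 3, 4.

Propagating the distribution step by step (d_{t+1} = d_t * P):
d_0 = (1=1/3, 2=1/3, 3=1/3, 4=0)
  d_1[1] = 1/3*3/16 + 1/3*3/8 + 1/3*3/8 + 0*3/16 = 5/16
  d_1[2] = 1/3*1/16 + 1/3*1/8 + 1/3*3/16 + 0*3/16 = 1/8
  d_1[3] = 1/3*3/16 + 1/3*1/8 + 1/3*5/16 + 0*1/4 = 5/24
  d_1[4] = 1/3*9/16 + 1/3*3/8 + 1/3*1/8 + 0*3/8 = 17/48
d_1 = (1=5/16, 2=1/8, 3=5/24, 4=17/48)
  d_2[1] = 5/16*3/16 + 1/8*3/8 + 5/24*3/8 + 17/48*3/16 = 1/4
  d_2[2] = 5/16*1/16 + 1/8*1/8 + 5/24*3/16 + 17/48*3/16 = 9/64
  d_2[3] = 5/16*3/16 + 1/8*1/8 + 5/24*5/16 + 17/48*1/4 = 175/768
  d_2[4] = 5/16*9/16 + 1/8*3/8 + 5/24*1/8 + 17/48*3/8 = 293/768
d_2 = (1=1/4, 2=9/64, 3=175/768, 4=293/768)
  d_3[1] = 1/4*3/16 + 9/64*3/8 + 175/768*3/8 + 293/768*3/16 = 1051/4096
  d_3[2] = 1/4*1/16 + 9/64*1/8 + 175/768*3/16 + 293/768*3/16 = 151/1024
  d_3[3] = 1/4*3/16 + 9/64*1/8 + 175/768*5/16 + 293/768*1/4 = 2839/12288
  d_3[4] = 1/4*9/16 + 9/64*3/8 + 175/768*1/8 + 293/768*3/8 = 1121/3072
d_3 = (1=1051/4096, 2=151/1024, 3=2839/12288, 4=1121/3072)
  d_4[1] = 1051/4096*3/16 + 151/1024*3/8 + 2839/12288*3/8 + 1121/3072*3/16 = 16939/65536
  d_4[2] = 1051/4096*1/16 + 151/1024*1/8 + 2839/12288*3/16 + 1121/3072*3/16 = 4791/32768
  d_4[3] = 1051/4096*3/16 + 151/1024*1/8 + 2839/12288*5/16 + 1121/3072*1/4 = 22607/98304
  d_4[4] = 1051/4096*9/16 + 151/1024*3/8 + 2839/12288*1/8 + 1121/3072*3/8 = 71831/196608
d_4 = (1=16939/65536, 2=4791/32768, 3=22607/98304, 4=71831/196608)

Answer: 16939/65536 4791/32768 22607/98304 71831/196608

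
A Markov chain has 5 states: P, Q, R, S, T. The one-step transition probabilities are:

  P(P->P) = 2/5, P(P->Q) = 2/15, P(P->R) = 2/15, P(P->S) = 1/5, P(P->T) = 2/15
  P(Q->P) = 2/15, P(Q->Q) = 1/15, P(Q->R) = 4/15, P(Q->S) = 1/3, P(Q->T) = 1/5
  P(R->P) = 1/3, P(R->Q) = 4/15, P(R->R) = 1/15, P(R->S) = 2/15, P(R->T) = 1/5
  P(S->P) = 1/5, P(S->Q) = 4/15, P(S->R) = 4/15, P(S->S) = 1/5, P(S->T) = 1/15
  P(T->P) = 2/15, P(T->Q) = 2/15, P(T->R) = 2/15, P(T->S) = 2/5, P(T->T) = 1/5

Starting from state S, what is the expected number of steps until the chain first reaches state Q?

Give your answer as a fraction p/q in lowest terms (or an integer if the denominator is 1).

Let h_i = expected steps to first reach Q from state i.
Boundary: h_Q = 0.
First-step equations for the other states:
  h_P = 1 + 2/5*h_P + 2/15*h_Q + 2/15*h_R + 1/5*h_S + 2/15*h_T
  h_R = 1 + 1/3*h_P + 4/15*h_Q + 1/15*h_R + 2/15*h_S + 1/5*h_T
  h_S = 1 + 1/5*h_P + 4/15*h_Q + 4/15*h_R + 1/5*h_S + 1/15*h_T
  h_T = 1 + 2/15*h_P + 2/15*h_Q + 2/15*h_R + 2/5*h_S + 1/5*h_T

Substituting h_Q = 0 and rearranging gives the linear system (I - Q) h = 1:
  [3/5, -2/15, -1/5, -2/15] . (h_P, h_R, h_S, h_T) = 1
  [-1/3, 14/15, -2/15, -1/5] . (h_P, h_R, h_S, h_T) = 1
  [-1/5, -4/15, 4/5, -1/15] . (h_P, h_R, h_S, h_T) = 1
  [-2/15, -2/15, -2/5, 4/5] . (h_P, h_R, h_S, h_T) = 1

Solving yields:
  h_P = 8575/1566
  h_R = 7565/1566
  h_S = 7315/1566
  h_T = 8305/1566

Starting state is S, so the expected hitting time is h_S = 7315/1566.

Answer: 7315/1566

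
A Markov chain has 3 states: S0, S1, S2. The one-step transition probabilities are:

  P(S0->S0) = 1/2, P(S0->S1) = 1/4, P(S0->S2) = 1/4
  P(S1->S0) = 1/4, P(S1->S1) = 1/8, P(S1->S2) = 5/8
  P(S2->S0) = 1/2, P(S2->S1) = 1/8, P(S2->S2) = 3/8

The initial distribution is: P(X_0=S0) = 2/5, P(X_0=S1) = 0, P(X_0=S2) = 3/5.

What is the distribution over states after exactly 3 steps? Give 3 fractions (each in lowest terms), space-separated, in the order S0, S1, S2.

Propagating the distribution step by step (d_{t+1} = d_t * P):
d_0 = (S0=2/5, S1=0, S2=3/5)
  d_1[S0] = 2/5*1/2 + 0*1/4 + 3/5*1/2 = 1/2
  d_1[S1] = 2/5*1/4 + 0*1/8 + 3/5*1/8 = 7/40
  d_1[S2] = 2/5*1/4 + 0*5/8 + 3/5*3/8 = 13/40
d_1 = (S0=1/2, S1=7/40, S2=13/40)
  d_2[S0] = 1/2*1/2 + 7/40*1/4 + 13/40*1/2 = 73/160
  d_2[S1] = 1/2*1/4 + 7/40*1/8 + 13/40*1/8 = 3/16
  d_2[S2] = 1/2*1/4 + 7/40*5/8 + 13/40*3/8 = 57/160
d_2 = (S0=73/160, S1=3/16, S2=57/160)
  d_3[S0] = 73/160*1/2 + 3/16*1/4 + 57/160*1/2 = 29/64
  d_3[S1] = 73/160*1/4 + 3/16*1/8 + 57/160*1/8 = 233/1280
  d_3[S2] = 73/160*1/4 + 3/16*5/8 + 57/160*3/8 = 467/1280
d_3 = (S0=29/64, S1=233/1280, S2=467/1280)

Answer: 29/64 233/1280 467/1280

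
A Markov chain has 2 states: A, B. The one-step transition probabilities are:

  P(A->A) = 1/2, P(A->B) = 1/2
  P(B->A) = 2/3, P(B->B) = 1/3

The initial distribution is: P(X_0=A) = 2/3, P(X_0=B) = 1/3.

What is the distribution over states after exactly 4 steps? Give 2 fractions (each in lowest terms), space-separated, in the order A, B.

Propagating the distribution step by step (d_{t+1} = d_t * P):
d_0 = (A=2/3, B=1/3)
  d_1[A] = 2/3*1/2 + 1/3*2/3 = 5/9
  d_1[B] = 2/3*1/2 + 1/3*1/3 = 4/9
d_1 = (A=5/9, B=4/9)
  d_2[A] = 5/9*1/2 + 4/9*2/3 = 31/54
  d_2[B] = 5/9*1/2 + 4/9*1/3 = 23/54
d_2 = (A=31/54, B=23/54)
  d_3[A] = 31/54*1/2 + 23/54*2/3 = 185/324
  d_3[B] = 31/54*1/2 + 23/54*1/3 = 139/324
d_3 = (A=185/324, B=139/324)
  d_4[A] = 185/324*1/2 + 139/324*2/3 = 1111/1944
  d_4[B] = 185/324*1/2 + 139/324*1/3 = 833/1944
d_4 = (A=1111/1944, B=833/1944)

Answer: 1111/1944 833/1944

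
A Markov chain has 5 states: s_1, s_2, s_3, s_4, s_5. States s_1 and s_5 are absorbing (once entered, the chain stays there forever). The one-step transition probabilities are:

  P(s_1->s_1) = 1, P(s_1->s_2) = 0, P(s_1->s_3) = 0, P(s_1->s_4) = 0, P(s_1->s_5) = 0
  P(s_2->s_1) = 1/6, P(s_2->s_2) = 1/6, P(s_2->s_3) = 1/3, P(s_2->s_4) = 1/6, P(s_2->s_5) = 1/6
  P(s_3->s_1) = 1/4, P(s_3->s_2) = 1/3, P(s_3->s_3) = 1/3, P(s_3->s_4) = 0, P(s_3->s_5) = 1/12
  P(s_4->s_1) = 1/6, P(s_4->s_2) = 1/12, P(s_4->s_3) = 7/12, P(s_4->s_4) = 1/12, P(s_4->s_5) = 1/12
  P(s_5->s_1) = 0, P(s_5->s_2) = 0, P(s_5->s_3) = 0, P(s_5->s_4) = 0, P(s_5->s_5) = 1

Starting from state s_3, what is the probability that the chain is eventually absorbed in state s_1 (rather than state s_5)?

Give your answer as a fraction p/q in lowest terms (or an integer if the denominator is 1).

Answer: 107/158

Derivation:
Let a_i = P(absorbed in s_1 | start in state i).
Boundary conditions: a_s_1 = 1, a_s_5 = 0.
For each transient state i, a_i = sum_j P(i->j) * a_j:
  a_s_2 = 1/6*a_s_1 + 1/6*a_s_2 + 1/3*a_s_3 + 1/6*a_s_4 + 1/6*a_s_5
  a_s_3 = 1/4*a_s_1 + 1/3*a_s_2 + 1/3*a_s_3 + 0*a_s_4 + 1/12*a_s_5
  a_s_4 = 1/6*a_s_1 + 1/12*a_s_2 + 7/12*a_s_3 + 1/12*a_s_4 + 1/12*a_s_5

Substituting a_s_1 = 1 and a_s_5 = 0, rearrange to (I - Q) a = r where r[i] = P(i -> s_1):
  [5/6, -1/3, -1/6] . (a_s_2, a_s_3, a_s_4) = 1/6
  [-1/3, 2/3, 0] . (a_s_2, a_s_3, a_s_4) = 1/4
  [-1/12, -7/12, 11/12] . (a_s_2, a_s_3, a_s_4) = 1/6

Solving yields:
  a_s_2 = 191/316
  a_s_3 = 107/158
  a_s_4 = 211/316

Starting state is s_3, so the absorption probability is a_s_3 = 107/158.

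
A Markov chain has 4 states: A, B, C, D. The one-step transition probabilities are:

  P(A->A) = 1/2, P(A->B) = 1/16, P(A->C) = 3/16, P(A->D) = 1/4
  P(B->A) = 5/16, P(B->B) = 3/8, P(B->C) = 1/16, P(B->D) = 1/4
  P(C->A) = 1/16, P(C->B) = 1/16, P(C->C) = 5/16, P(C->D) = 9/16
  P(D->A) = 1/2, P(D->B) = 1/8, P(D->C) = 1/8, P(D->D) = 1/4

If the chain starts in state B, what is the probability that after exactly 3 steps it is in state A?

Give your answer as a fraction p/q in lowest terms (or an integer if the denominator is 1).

Computing P^3 by repeated multiplication:
P^1 =
  A: [1/2, 1/16, 3/16, 1/4]
  B: [5/16, 3/8, 1/16, 1/4]
  C: [1/16, 1/16, 5/16, 9/16]
  D: [1/2, 1/8, 1/8, 1/4]
P^2 =
  A: [13/32, 25/256, 3/16, 79/256]
  B: [103/256, 25/128, 17/128, 69/256]
  C: [45/128, 15/128, 47/256, 89/256]
  D: [27/64, 15/128, 11/64, 37/128]
P^3 =
  A: [1637/4096, 115/1024, 735/4096, 79/256]
  B: [415/1024, 575/4096, 667/4096, 597/2048]
  C: [1629/4096, 495/4096, 713/4096, 1259/4096]
  D: [825/2048, 15/128, 361/2048, 311/1024]

(P^3)[B -> A] = 415/1024

Answer: 415/1024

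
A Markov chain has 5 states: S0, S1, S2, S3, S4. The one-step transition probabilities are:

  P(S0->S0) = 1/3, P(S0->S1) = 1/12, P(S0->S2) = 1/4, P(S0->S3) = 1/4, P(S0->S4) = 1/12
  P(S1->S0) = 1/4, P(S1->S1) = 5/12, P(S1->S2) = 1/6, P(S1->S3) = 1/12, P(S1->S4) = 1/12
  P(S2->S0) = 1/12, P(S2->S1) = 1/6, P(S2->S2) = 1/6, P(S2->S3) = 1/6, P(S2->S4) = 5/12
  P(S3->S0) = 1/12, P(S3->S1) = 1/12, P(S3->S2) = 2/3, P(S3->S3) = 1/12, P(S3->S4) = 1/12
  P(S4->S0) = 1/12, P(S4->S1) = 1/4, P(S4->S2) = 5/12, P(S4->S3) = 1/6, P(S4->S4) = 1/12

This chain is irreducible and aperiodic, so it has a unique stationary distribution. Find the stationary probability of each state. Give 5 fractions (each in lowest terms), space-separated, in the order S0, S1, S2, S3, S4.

Answer: 199/1264 527/2528 95/316 379/2528 29/158

Derivation:
The stationary distribution satisfies pi = pi * P, i.e.:
  pi_S0 = 1/3*pi_S0 + 1/4*pi_S1 + 1/12*pi_S2 + 1/12*pi_S3 + 1/12*pi_S4
  pi_S1 = 1/12*pi_S0 + 5/12*pi_S1 + 1/6*pi_S2 + 1/12*pi_S3 + 1/4*pi_S4
  pi_S2 = 1/4*pi_S0 + 1/6*pi_S1 + 1/6*pi_S2 + 2/3*pi_S3 + 5/12*pi_S4
  pi_S3 = 1/4*pi_S0 + 1/12*pi_S1 + 1/6*pi_S2 + 1/12*pi_S3 + 1/6*pi_S4
  pi_S4 = 1/12*pi_S0 + 1/12*pi_S1 + 5/12*pi_S2 + 1/12*pi_S3 + 1/12*pi_S4
with normalization: pi_S0 + pi_S1 + pi_S2 + pi_S3 + pi_S4 = 1.

Using the first 4 balance equations plus normalization, the linear system A*pi = b is:
  [-2/3, 1/4, 1/12, 1/12, 1/12] . pi = 0
  [1/12, -7/12, 1/6, 1/12, 1/4] . pi = 0
  [1/4, 1/6, -5/6, 2/3, 5/12] . pi = 0
  [1/4, 1/12, 1/6, -11/12, 1/6] . pi = 0
  [1, 1, 1, 1, 1] . pi = 1

Solving yields:
  pi_S0 = 199/1264
  pi_S1 = 527/2528
  pi_S2 = 95/316
  pi_S3 = 379/2528
  pi_S4 = 29/158

Verification (pi * P):
  199/1264*1/3 + 527/2528*1/4 + 95/316*1/12 + 379/2528*1/12 + 29/158*1/12 = 199/1264 = pi_S0  (ok)
  199/1264*1/12 + 527/2528*5/12 + 95/316*1/6 + 379/2528*1/12 + 29/158*1/4 = 527/2528 = pi_S1  (ok)
  199/1264*1/4 + 527/2528*1/6 + 95/316*1/6 + 379/2528*2/3 + 29/158*5/12 = 95/316 = pi_S2  (ok)
  199/1264*1/4 + 527/2528*1/12 + 95/316*1/6 + 379/2528*1/12 + 29/158*1/6 = 379/2528 = pi_S3  (ok)
  199/1264*1/12 + 527/2528*1/12 + 95/316*5/12 + 379/2528*1/12 + 29/158*1/12 = 29/158 = pi_S4  (ok)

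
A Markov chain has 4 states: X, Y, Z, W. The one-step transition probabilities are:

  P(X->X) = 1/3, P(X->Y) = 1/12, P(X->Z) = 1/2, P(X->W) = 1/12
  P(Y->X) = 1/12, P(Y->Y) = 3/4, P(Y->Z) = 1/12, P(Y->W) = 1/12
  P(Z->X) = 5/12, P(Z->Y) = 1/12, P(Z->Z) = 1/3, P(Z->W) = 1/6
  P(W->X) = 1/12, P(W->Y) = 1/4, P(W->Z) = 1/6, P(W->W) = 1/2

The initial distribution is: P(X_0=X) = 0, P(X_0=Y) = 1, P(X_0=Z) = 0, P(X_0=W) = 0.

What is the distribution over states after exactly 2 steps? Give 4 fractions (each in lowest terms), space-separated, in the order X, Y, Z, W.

Answer: 19/144 43/72 7/48 1/8

Derivation:
Propagating the distribution step by step (d_{t+1} = d_t * P):
d_0 = (X=0, Y=1, Z=0, W=0)
  d_1[X] = 0*1/3 + 1*1/12 + 0*5/12 + 0*1/12 = 1/12
  d_1[Y] = 0*1/12 + 1*3/4 + 0*1/12 + 0*1/4 = 3/4
  d_1[Z] = 0*1/2 + 1*1/12 + 0*1/3 + 0*1/6 = 1/12
  d_1[W] = 0*1/12 + 1*1/12 + 0*1/6 + 0*1/2 = 1/12
d_1 = (X=1/12, Y=3/4, Z=1/12, W=1/12)
  d_2[X] = 1/12*1/3 + 3/4*1/12 + 1/12*5/12 + 1/12*1/12 = 19/144
  d_2[Y] = 1/12*1/12 + 3/4*3/4 + 1/12*1/12 + 1/12*1/4 = 43/72
  d_2[Z] = 1/12*1/2 + 3/4*1/12 + 1/12*1/3 + 1/12*1/6 = 7/48
  d_2[W] = 1/12*1/12 + 3/4*1/12 + 1/12*1/6 + 1/12*1/2 = 1/8
d_2 = (X=19/144, Y=43/72, Z=7/48, W=1/8)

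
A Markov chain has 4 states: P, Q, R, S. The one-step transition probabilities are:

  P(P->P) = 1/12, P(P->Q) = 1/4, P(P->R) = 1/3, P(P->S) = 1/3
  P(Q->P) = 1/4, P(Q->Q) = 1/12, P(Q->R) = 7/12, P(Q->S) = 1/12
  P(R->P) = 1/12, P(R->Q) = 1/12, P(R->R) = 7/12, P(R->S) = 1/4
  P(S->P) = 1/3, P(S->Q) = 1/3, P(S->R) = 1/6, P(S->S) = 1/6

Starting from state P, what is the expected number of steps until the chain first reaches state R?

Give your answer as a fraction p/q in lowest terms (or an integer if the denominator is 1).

Answer: 199/70

Derivation:
Let h_i = expected steps to first reach R from state i.
Boundary: h_R = 0.
First-step equations for the other states:
  h_P = 1 + 1/12*h_P + 1/4*h_Q + 1/3*h_R + 1/3*h_S
  h_Q = 1 + 1/4*h_P + 1/12*h_Q + 7/12*h_R + 1/12*h_S
  h_S = 1 + 1/3*h_P + 1/3*h_Q + 1/6*h_R + 1/6*h_S

Substituting h_R = 0 and rearranging gives the linear system (I - Q) h = 1:
  [11/12, -1/4, -1/3] . (h_P, h_Q, h_S) = 1
  [-1/4, 11/12, -1/12] . (h_P, h_Q, h_S) = 1
  [-1/3, -1/3, 5/6] . (h_P, h_Q, h_S) = 1

Solving yields:
  h_P = 199/70
  h_Q = 151/70
  h_S = 16/5

Starting state is P, so the expected hitting time is h_P = 199/70.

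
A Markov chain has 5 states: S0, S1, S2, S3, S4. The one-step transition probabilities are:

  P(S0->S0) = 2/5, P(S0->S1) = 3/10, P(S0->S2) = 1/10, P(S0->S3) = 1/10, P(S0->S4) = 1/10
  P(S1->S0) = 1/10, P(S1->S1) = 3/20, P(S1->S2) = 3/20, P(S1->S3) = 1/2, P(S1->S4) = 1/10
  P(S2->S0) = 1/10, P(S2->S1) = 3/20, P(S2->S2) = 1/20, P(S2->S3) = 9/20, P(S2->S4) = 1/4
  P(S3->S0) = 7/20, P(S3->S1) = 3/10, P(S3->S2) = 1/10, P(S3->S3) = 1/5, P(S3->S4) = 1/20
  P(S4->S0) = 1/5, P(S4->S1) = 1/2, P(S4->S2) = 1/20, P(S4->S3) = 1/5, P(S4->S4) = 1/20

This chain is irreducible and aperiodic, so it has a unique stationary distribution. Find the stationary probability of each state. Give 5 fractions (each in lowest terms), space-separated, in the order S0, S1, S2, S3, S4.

Answer: 47771/186269 49216/186269 19226/186269 52048/186269 18008/186269

Derivation:
The stationary distribution satisfies pi = pi * P, i.e.:
  pi_S0 = 2/5*pi_S0 + 1/10*pi_S1 + 1/10*pi_S2 + 7/20*pi_S3 + 1/5*pi_S4
  pi_S1 = 3/10*pi_S0 + 3/20*pi_S1 + 3/20*pi_S2 + 3/10*pi_S3 + 1/2*pi_S4
  pi_S2 = 1/10*pi_S0 + 3/20*pi_S1 + 1/20*pi_S2 + 1/10*pi_S3 + 1/20*pi_S4
  pi_S3 = 1/10*pi_S0 + 1/2*pi_S1 + 9/20*pi_S2 + 1/5*pi_S3 + 1/5*pi_S4
  pi_S4 = 1/10*pi_S0 + 1/10*pi_S1 + 1/4*pi_S2 + 1/20*pi_S3 + 1/20*pi_S4
with normalization: pi_S0 + pi_S1 + pi_S2 + pi_S3 + pi_S4 = 1.

Using the first 4 balance equations plus normalization, the linear system A*pi = b is:
  [-3/5, 1/10, 1/10, 7/20, 1/5] . pi = 0
  [3/10, -17/20, 3/20, 3/10, 1/2] . pi = 0
  [1/10, 3/20, -19/20, 1/10, 1/20] . pi = 0
  [1/10, 1/2, 9/20, -4/5, 1/5] . pi = 0
  [1, 1, 1, 1, 1] . pi = 1

Solving yields:
  pi_S0 = 47771/186269
  pi_S1 = 49216/186269
  pi_S2 = 19226/186269
  pi_S3 = 52048/186269
  pi_S4 = 18008/186269

Verification (pi * P):
  47771/186269*2/5 + 49216/186269*1/10 + 19226/186269*1/10 + 52048/186269*7/20 + 18008/186269*1/5 = 47771/186269 = pi_S0  (ok)
  47771/186269*3/10 + 49216/186269*3/20 + 19226/186269*3/20 + 52048/186269*3/10 + 18008/186269*1/2 = 49216/186269 = pi_S1  (ok)
  47771/186269*1/10 + 49216/186269*3/20 + 19226/186269*1/20 + 52048/186269*1/10 + 18008/186269*1/20 = 19226/186269 = pi_S2  (ok)
  47771/186269*1/10 + 49216/186269*1/2 + 19226/186269*9/20 + 52048/186269*1/5 + 18008/186269*1/5 = 52048/186269 = pi_S3  (ok)
  47771/186269*1/10 + 49216/186269*1/10 + 19226/186269*1/4 + 52048/186269*1/20 + 18008/186269*1/20 = 18008/186269 = pi_S4  (ok)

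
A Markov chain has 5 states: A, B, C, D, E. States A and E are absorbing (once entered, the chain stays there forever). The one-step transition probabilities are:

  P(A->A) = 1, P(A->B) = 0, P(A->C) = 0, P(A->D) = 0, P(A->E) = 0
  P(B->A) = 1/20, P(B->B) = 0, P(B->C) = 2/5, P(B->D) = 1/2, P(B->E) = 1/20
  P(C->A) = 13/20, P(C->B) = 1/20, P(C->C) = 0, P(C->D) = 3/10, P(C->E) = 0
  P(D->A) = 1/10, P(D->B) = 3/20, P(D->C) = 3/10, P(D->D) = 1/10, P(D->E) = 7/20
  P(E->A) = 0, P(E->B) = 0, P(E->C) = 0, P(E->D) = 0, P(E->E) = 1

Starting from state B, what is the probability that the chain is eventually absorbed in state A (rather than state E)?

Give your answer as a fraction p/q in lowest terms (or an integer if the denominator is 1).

Let a_i = P(absorbed in A | start in state i).
Boundary conditions: a_A = 1, a_E = 0.
For each transient state i, a_i = sum_j P(i->j) * a_j:
  a_B = 1/20*a_A + 0*a_B + 2/5*a_C + 1/2*a_D + 1/20*a_E
  a_C = 13/20*a_A + 1/20*a_B + 0*a_C + 3/10*a_D + 0*a_E
  a_D = 1/10*a_A + 3/20*a_B + 3/10*a_C + 1/10*a_D + 7/20*a_E

Substituting a_A = 1 and a_E = 0, rearrange to (I - Q) a = r where r[i] = P(i -> A):
  [1, -2/5, -1/2] . (a_B, a_C, a_D) = 1/20
  [-1/20, 1, -3/10] . (a_B, a_C, a_D) = 13/20
  [-3/20, -3/10, 9/10] . (a_B, a_C, a_D) = 1/10

Solving yields:
  a_B = 868/1383
  a_C = 2293/2766
  a_D = 1361/2766

Starting state is B, so the absorption probability is a_B = 868/1383.

Answer: 868/1383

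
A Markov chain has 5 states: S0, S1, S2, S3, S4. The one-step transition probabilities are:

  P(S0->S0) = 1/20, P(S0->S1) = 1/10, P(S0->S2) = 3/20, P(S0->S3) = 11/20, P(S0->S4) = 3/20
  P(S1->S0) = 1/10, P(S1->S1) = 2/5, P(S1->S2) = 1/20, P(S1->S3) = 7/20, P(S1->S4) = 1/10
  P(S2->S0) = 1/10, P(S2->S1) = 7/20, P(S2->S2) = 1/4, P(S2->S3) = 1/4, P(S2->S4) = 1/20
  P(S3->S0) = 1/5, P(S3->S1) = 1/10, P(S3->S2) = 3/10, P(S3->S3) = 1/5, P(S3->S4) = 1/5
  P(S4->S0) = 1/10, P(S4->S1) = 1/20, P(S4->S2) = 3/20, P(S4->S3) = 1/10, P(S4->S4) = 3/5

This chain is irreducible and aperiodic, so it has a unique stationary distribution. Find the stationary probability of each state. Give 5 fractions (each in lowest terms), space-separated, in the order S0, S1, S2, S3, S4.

The stationary distribution satisfies pi = pi * P, i.e.:
  pi_S0 = 1/20*pi_S0 + 1/10*pi_S1 + 1/10*pi_S2 + 1/5*pi_S3 + 1/10*pi_S4
  pi_S1 = 1/10*pi_S0 + 2/5*pi_S1 + 7/20*pi_S2 + 1/10*pi_S3 + 1/20*pi_S4
  pi_S2 = 3/20*pi_S0 + 1/20*pi_S1 + 1/4*pi_S2 + 3/10*pi_S3 + 3/20*pi_S4
  pi_S3 = 11/20*pi_S0 + 7/20*pi_S1 + 1/4*pi_S2 + 1/5*pi_S3 + 1/10*pi_S4
  pi_S4 = 3/20*pi_S0 + 1/10*pi_S1 + 1/20*pi_S2 + 1/5*pi_S3 + 3/5*pi_S4
with normalization: pi_S0 + pi_S1 + pi_S2 + pi_S3 + pi_S4 = 1.

Using the first 4 balance equations plus normalization, the linear system A*pi = b is:
  [-19/20, 1/10, 1/10, 1/5, 1/10] . pi = 0
  [1/10, -3/5, 7/20, 1/10, 1/20] . pi = 0
  [3/20, 1/20, -3/4, 3/10, 3/20] . pi = 0
  [11/20, 7/20, 1/4, -4/5, 1/10] . pi = 0
  [1, 1, 1, 1, 1] . pi = 1

Solving yields:
  pi_S0 = 3280/27427
  pi_S1 = 5280/27427
  pi_S2 = 15460/82281
  pi_S3 = 7013/27427
  pi_S4 = 20102/82281

Verification (pi * P):
  3280/27427*1/20 + 5280/27427*1/10 + 15460/82281*1/10 + 7013/27427*1/5 + 20102/82281*1/10 = 3280/27427 = pi_S0  (ok)
  3280/27427*1/10 + 5280/27427*2/5 + 15460/82281*7/20 + 7013/27427*1/10 + 20102/82281*1/20 = 5280/27427 = pi_S1  (ok)
  3280/27427*3/20 + 5280/27427*1/20 + 15460/82281*1/4 + 7013/27427*3/10 + 20102/82281*3/20 = 15460/82281 = pi_S2  (ok)
  3280/27427*11/20 + 5280/27427*7/20 + 15460/82281*1/4 + 7013/27427*1/5 + 20102/82281*1/10 = 7013/27427 = pi_S3  (ok)
  3280/27427*3/20 + 5280/27427*1/10 + 15460/82281*1/20 + 7013/27427*1/5 + 20102/82281*3/5 = 20102/82281 = pi_S4  (ok)

Answer: 3280/27427 5280/27427 15460/82281 7013/27427 20102/82281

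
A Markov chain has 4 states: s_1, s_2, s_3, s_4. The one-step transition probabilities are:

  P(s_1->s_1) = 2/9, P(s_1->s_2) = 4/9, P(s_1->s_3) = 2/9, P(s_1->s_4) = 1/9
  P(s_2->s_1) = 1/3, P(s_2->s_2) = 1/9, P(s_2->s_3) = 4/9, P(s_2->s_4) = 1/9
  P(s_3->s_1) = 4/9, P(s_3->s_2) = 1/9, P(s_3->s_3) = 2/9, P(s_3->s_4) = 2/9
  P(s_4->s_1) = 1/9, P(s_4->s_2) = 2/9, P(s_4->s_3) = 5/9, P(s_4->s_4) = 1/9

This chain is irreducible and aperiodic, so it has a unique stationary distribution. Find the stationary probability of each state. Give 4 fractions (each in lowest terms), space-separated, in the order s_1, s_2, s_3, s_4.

The stationary distribution satisfies pi = pi * P, i.e.:
  pi_s_1 = 2/9*pi_s_1 + 1/3*pi_s_2 + 4/9*pi_s_3 + 1/9*pi_s_4
  pi_s_2 = 4/9*pi_s_1 + 1/9*pi_s_2 + 1/9*pi_s_3 + 2/9*pi_s_4
  pi_s_3 = 2/9*pi_s_1 + 4/9*pi_s_2 + 2/9*pi_s_3 + 5/9*pi_s_4
  pi_s_4 = 1/9*pi_s_1 + 1/9*pi_s_2 + 2/9*pi_s_3 + 1/9*pi_s_4
with normalization: pi_s_1 + pi_s_2 + pi_s_3 + pi_s_4 = 1.

Using the first 3 balance equations plus normalization, the linear system A*pi = b is:
  [-7/9, 1/3, 4/9, 1/9] . pi = 0
  [4/9, -8/9, 1/9, 2/9] . pi = 0
  [2/9, 4/9, -7/9, 5/9] . pi = 0
  [1, 1, 1, 1] . pi = 1

Solving yields:
  pi_s_1 = 43/142
  pi_s_2 = 227/994
  pi_s_3 = 160/497
  pi_s_4 = 73/497

Verification (pi * P):
  43/142*2/9 + 227/994*1/3 + 160/497*4/9 + 73/497*1/9 = 43/142 = pi_s_1  (ok)
  43/142*4/9 + 227/994*1/9 + 160/497*1/9 + 73/497*2/9 = 227/994 = pi_s_2  (ok)
  43/142*2/9 + 227/994*4/9 + 160/497*2/9 + 73/497*5/9 = 160/497 = pi_s_3  (ok)
  43/142*1/9 + 227/994*1/9 + 160/497*2/9 + 73/497*1/9 = 73/497 = pi_s_4  (ok)

Answer: 43/142 227/994 160/497 73/497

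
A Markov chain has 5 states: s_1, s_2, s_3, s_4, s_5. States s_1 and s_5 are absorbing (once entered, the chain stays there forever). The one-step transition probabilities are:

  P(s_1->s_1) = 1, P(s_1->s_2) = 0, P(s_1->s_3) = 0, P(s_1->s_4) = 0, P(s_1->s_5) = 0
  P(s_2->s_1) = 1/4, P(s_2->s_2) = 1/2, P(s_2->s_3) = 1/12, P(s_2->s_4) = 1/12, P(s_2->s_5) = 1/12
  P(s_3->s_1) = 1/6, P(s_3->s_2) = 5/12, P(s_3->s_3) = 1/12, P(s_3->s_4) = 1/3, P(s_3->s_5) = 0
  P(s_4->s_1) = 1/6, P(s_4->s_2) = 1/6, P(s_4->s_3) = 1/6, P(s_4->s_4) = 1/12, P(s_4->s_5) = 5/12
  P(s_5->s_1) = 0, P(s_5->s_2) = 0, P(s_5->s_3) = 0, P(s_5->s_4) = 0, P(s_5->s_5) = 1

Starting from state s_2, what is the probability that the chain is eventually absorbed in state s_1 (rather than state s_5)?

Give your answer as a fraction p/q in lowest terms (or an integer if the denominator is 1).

Answer: 395/583

Derivation:
Let a_i = P(absorbed in s_1 | start in state i).
Boundary conditions: a_s_1 = 1, a_s_5 = 0.
For each transient state i, a_i = sum_j P(i->j) * a_j:
  a_s_2 = 1/4*a_s_1 + 1/2*a_s_2 + 1/12*a_s_3 + 1/12*a_s_4 + 1/12*a_s_5
  a_s_3 = 1/6*a_s_1 + 5/12*a_s_2 + 1/12*a_s_3 + 1/3*a_s_4 + 0*a_s_5
  a_s_4 = 1/6*a_s_1 + 1/6*a_s_2 + 1/6*a_s_3 + 1/12*a_s_4 + 5/12*a_s_5

Substituting a_s_1 = 1 and a_s_5 = 0, rearrange to (I - Q) a = r where r[i] = P(i -> s_1):
  [1/2, -1/12, -1/12] . (a_s_2, a_s_3, a_s_4) = 1/4
  [-5/12, 11/12, -1/3] . (a_s_2, a_s_3, a_s_4) = 1/6
  [-1/6, -1/6, 11/12] . (a_s_2, a_s_3, a_s_4) = 1/6

Solving yields:
  a_s_2 = 395/583
  a_s_3 = 375/583
  a_s_4 = 246/583

Starting state is s_2, so the absorption probability is a_s_2 = 395/583.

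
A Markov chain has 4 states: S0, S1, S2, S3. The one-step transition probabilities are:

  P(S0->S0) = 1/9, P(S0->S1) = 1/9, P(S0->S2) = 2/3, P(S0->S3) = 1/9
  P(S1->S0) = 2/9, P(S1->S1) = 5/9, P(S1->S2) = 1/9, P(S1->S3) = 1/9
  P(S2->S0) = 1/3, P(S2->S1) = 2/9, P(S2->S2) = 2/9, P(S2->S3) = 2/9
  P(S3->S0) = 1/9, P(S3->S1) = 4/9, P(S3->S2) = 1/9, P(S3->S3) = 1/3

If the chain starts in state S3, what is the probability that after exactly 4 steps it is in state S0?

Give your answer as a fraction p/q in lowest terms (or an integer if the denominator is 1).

Computing P^4 by repeated multiplication:
P^1 =
  S0: [1/9, 1/9, 2/3, 1/9]
  S1: [2/9, 5/9, 1/9, 1/9]
  S2: [1/3, 2/9, 2/9, 2/9]
  S3: [1/9, 4/9, 1/9, 1/3]
P^2 =
  S0: [22/81, 22/81, 20/81, 17/81]
  S1: [16/81, 11/27, 20/81, 4/27]
  S2: [5/27, 25/81, 26/81, 5/27]
  S3: [5/27, 35/81, 5/27, 16/81]
P^3 =
  S0: [143/729, 80/243, 211/729, 5/27]
  S1: [154/729, 269/729, 181/729, 125/729]
  S2: [158/729, 28/81, 182/729, 137/729]
  S3: [146/729, 284/729, 19/81, 128/729]
P^4 =
  S0: [1391/6561, 2305/6561, 1655/6561, 1210/6561]
  S1: [1360/6561, 787/2187, 560/2187, 1160/6561]
  S2: [1345/6561, 2330/6561, 7/27, 395/2187]
  S3: [1355/6561, 2420/6561, 1630/6561, 1156/6561]

(P^4)[S3 -> S0] = 1355/6561

Answer: 1355/6561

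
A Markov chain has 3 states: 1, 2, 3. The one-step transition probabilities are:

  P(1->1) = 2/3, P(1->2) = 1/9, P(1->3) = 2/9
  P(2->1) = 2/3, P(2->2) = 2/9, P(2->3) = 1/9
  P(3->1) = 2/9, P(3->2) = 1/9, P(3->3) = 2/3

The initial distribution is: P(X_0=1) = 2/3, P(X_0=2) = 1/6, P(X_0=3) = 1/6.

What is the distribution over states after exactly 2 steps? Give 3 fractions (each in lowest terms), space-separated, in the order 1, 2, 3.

Propagating the distribution step by step (d_{t+1} = d_t * P):
d_0 = (1=2/3, 2=1/6, 3=1/6)
  d_1[1] = 2/3*2/3 + 1/6*2/3 + 1/6*2/9 = 16/27
  d_1[2] = 2/3*1/9 + 1/6*2/9 + 1/6*1/9 = 7/54
  d_1[3] = 2/3*2/9 + 1/6*1/9 + 1/6*2/3 = 5/18
d_1 = (1=16/27, 2=7/54, 3=5/18)
  d_2[1] = 16/27*2/3 + 7/54*2/3 + 5/18*2/9 = 44/81
  d_2[2] = 16/27*1/9 + 7/54*2/9 + 5/18*1/9 = 61/486
  d_2[3] = 16/27*2/9 + 7/54*1/9 + 5/18*2/3 = 161/486
d_2 = (1=44/81, 2=61/486, 3=161/486)

Answer: 44/81 61/486 161/486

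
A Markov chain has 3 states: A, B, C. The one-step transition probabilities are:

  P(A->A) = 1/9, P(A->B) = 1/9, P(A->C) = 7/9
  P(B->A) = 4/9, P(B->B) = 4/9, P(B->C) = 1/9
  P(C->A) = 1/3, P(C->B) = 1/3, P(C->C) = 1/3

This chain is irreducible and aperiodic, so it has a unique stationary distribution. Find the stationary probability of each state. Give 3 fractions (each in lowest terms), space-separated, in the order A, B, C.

Answer: 3/10 3/10 2/5

Derivation:
The stationary distribution satisfies pi = pi * P, i.e.:
  pi_A = 1/9*pi_A + 4/9*pi_B + 1/3*pi_C
  pi_B = 1/9*pi_A + 4/9*pi_B + 1/3*pi_C
  pi_C = 7/9*pi_A + 1/9*pi_B + 1/3*pi_C
with normalization: pi_A + pi_B + pi_C = 1.

Using the first 2 balance equations plus normalization, the linear system A*pi = b is:
  [-8/9, 4/9, 1/3] . pi = 0
  [1/9, -5/9, 1/3] . pi = 0
  [1, 1, 1] . pi = 1

Solving yields:
  pi_A = 3/10
  pi_B = 3/10
  pi_C = 2/5

Verification (pi * P):
  3/10*1/9 + 3/10*4/9 + 2/5*1/3 = 3/10 = pi_A  (ok)
  3/10*1/9 + 3/10*4/9 + 2/5*1/3 = 3/10 = pi_B  (ok)
  3/10*7/9 + 3/10*1/9 + 2/5*1/3 = 2/5 = pi_C  (ok)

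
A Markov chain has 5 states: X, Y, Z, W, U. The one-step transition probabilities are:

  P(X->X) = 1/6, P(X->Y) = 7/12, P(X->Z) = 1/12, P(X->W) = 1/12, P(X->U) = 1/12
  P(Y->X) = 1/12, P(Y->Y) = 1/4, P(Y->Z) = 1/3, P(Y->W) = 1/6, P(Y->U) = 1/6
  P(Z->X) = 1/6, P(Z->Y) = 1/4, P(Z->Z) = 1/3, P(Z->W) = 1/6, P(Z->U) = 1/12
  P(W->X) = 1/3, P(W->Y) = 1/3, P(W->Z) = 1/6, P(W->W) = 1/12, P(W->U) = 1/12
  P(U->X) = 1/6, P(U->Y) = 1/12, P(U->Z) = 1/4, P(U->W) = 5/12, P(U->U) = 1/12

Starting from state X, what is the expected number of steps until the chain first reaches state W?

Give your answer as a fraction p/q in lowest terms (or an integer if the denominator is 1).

Answer: 3868/653

Derivation:
Let h_i = expected steps to first reach W from state i.
Boundary: h_W = 0.
First-step equations for the other states:
  h_X = 1 + 1/6*h_X + 7/12*h_Y + 1/12*h_Z + 1/12*h_W + 1/12*h_U
  h_Y = 1 + 1/12*h_X + 1/4*h_Y + 1/3*h_Z + 1/6*h_W + 1/6*h_U
  h_Z = 1 + 1/6*h_X + 1/4*h_Y + 1/3*h_Z + 1/6*h_W + 1/12*h_U
  h_U = 1 + 1/6*h_X + 1/12*h_Y + 1/4*h_Z + 5/12*h_W + 1/12*h_U

Substituting h_W = 0 and rearranging gives the linear system (I - Q) h = 1:
  [5/6, -7/12, -1/12, -1/12] . (h_X, h_Y, h_Z, h_U) = 1
  [-1/12, 3/4, -1/3, -1/6] . (h_X, h_Y, h_Z, h_U) = 1
  [-1/6, -1/4, 2/3, -1/12] . (h_X, h_Y, h_Z, h_U) = 1
  [-1/6, -1/12, -1/4, 11/12] . (h_X, h_Y, h_Z, h_U) = 1

Solving yields:
  h_X = 3868/653
  h_Y = 3504/653
  h_Z = 3600/653
  h_U = 2716/653

Starting state is X, so the expected hitting time is h_X = 3868/653.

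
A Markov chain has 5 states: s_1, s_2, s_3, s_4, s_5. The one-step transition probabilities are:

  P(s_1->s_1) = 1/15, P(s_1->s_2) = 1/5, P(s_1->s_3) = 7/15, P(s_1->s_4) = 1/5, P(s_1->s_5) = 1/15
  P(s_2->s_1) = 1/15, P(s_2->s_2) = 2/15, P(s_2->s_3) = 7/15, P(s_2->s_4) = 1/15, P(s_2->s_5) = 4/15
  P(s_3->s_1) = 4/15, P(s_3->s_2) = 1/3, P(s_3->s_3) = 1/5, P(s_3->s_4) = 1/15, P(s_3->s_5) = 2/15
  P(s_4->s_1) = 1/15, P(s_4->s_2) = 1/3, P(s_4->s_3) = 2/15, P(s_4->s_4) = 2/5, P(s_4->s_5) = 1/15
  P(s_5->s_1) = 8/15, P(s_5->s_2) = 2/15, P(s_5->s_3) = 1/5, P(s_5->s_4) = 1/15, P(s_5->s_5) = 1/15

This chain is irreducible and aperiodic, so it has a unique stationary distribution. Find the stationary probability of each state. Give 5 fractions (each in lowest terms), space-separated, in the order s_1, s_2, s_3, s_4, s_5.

The stationary distribution satisfies pi = pi * P, i.e.:
  pi_s_1 = 1/15*pi_s_1 + 1/15*pi_s_2 + 4/15*pi_s_3 + 1/15*pi_s_4 + 8/15*pi_s_5
  pi_s_2 = 1/5*pi_s_1 + 2/15*pi_s_2 + 1/3*pi_s_3 + 1/3*pi_s_4 + 2/15*pi_s_5
  pi_s_3 = 7/15*pi_s_1 + 7/15*pi_s_2 + 1/5*pi_s_3 + 2/15*pi_s_4 + 1/5*pi_s_5
  pi_s_4 = 1/5*pi_s_1 + 1/15*pi_s_2 + 1/15*pi_s_3 + 2/5*pi_s_4 + 1/15*pi_s_5
  pi_s_5 = 1/15*pi_s_1 + 4/15*pi_s_2 + 2/15*pi_s_3 + 1/15*pi_s_4 + 1/15*pi_s_5
with normalization: pi_s_1 + pi_s_2 + pi_s_3 + pi_s_4 + pi_s_5 = 1.

Using the first 4 balance equations plus normalization, the linear system A*pi = b is:
  [-14/15, 1/15, 4/15, 1/15, 8/15] . pi = 0
  [1/5, -13/15, 1/3, 1/3, 2/15] . pi = 0
  [7/15, 7/15, -4/5, 2/15, 1/5] . pi = 0
  [1/5, 1/15, 1/15, -3/5, 1/15] . pi = 0
  [1, 1, 1, 1, 1] . pi = 1

Solving yields:
  pi_s_1 = 10417/54856
  pi_s_2 = 12857/54856
  pi_s_3 = 16673/54856
  pi_s_4 = 7569/54856
  pi_s_5 = 1835/13714

Verification (pi * P):
  10417/54856*1/15 + 12857/54856*1/15 + 16673/54856*4/15 + 7569/54856*1/15 + 1835/13714*8/15 = 10417/54856 = pi_s_1  (ok)
  10417/54856*1/5 + 12857/54856*2/15 + 16673/54856*1/3 + 7569/54856*1/3 + 1835/13714*2/15 = 12857/54856 = pi_s_2  (ok)
  10417/54856*7/15 + 12857/54856*7/15 + 16673/54856*1/5 + 7569/54856*2/15 + 1835/13714*1/5 = 16673/54856 = pi_s_3  (ok)
  10417/54856*1/5 + 12857/54856*1/15 + 16673/54856*1/15 + 7569/54856*2/5 + 1835/13714*1/15 = 7569/54856 = pi_s_4  (ok)
  10417/54856*1/15 + 12857/54856*4/15 + 16673/54856*2/15 + 7569/54856*1/15 + 1835/13714*1/15 = 1835/13714 = pi_s_5  (ok)

Answer: 10417/54856 12857/54856 16673/54856 7569/54856 1835/13714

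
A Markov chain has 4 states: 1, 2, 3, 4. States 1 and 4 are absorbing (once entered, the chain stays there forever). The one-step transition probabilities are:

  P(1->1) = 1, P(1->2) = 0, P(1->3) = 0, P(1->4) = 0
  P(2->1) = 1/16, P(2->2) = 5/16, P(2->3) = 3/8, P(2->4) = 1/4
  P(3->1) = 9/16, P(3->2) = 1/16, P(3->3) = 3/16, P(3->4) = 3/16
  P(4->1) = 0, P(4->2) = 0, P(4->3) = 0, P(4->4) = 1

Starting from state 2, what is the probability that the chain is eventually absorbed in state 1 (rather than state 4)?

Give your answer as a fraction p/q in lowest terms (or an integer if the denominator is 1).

Answer: 67/137

Derivation:
Let a_i = P(absorbed in 1 | start in state i).
Boundary conditions: a_1 = 1, a_4 = 0.
For each transient state i, a_i = sum_j P(i->j) * a_j:
  a_2 = 1/16*a_1 + 5/16*a_2 + 3/8*a_3 + 1/4*a_4
  a_3 = 9/16*a_1 + 1/16*a_2 + 3/16*a_3 + 3/16*a_4

Substituting a_1 = 1 and a_4 = 0, rearrange to (I - Q) a = r where r[i] = P(i -> 1):
  [11/16, -3/8] . (a_2, a_3) = 1/16
  [-1/16, 13/16] . (a_2, a_3) = 9/16

Solving yields:
  a_2 = 67/137
  a_3 = 100/137

Starting state is 2, so the absorption probability is a_2 = 67/137.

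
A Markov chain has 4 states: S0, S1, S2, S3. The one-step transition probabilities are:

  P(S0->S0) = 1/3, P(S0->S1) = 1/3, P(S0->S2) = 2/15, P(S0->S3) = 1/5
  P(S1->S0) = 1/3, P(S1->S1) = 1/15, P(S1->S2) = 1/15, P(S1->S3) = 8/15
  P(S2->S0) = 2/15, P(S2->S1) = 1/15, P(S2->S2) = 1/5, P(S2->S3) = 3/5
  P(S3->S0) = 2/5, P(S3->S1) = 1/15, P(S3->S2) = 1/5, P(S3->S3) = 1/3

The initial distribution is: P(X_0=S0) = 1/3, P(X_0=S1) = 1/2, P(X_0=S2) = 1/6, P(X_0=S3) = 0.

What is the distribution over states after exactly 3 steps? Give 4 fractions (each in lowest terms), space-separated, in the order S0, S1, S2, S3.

Propagating the distribution step by step (d_{t+1} = d_t * P):
d_0 = (S0=1/3, S1=1/2, S2=1/6, S3=0)
  d_1[S0] = 1/3*1/3 + 1/2*1/3 + 1/6*2/15 + 0*2/5 = 3/10
  d_1[S1] = 1/3*1/3 + 1/2*1/15 + 1/6*1/15 + 0*1/15 = 7/45
  d_1[S2] = 1/3*2/15 + 1/2*1/15 + 1/6*1/5 + 0*1/5 = 1/9
  d_1[S3] = 1/3*1/5 + 1/2*8/15 + 1/6*3/5 + 0*1/3 = 13/30
d_1 = (S0=3/10, S1=7/45, S2=1/9, S3=13/30)
  d_2[S0] = 3/10*1/3 + 7/45*1/3 + 1/9*2/15 + 13/30*2/5 = 17/50
  d_2[S1] = 3/10*1/3 + 7/45*1/15 + 1/9*1/15 + 13/30*1/15 = 11/75
  d_2[S2] = 3/10*2/15 + 7/45*1/15 + 1/9*1/5 + 13/30*1/5 = 43/270
  d_2[S3] = 3/10*1/5 + 7/45*8/15 + 1/9*3/5 + 13/30*1/3 = 239/675
d_2 = (S0=17/50, S1=11/75, S2=43/270, S3=239/675)
  d_3[S0] = 17/50*1/3 + 11/75*1/3 + 43/270*2/15 + 239/675*2/5 = 6583/20250
  d_3[S1] = 17/50*1/3 + 11/75*1/15 + 43/270*1/15 + 239/675*1/15 = 59/375
  d_3[S2] = 17/50*2/15 + 11/75*1/15 + 43/270*1/5 + 239/675*1/5 = 71/450
  d_3[S3] = 17/50*1/5 + 11/75*8/15 + 43/270*3/5 + 239/675*1/3 = 3643/10125
d_3 = (S0=6583/20250, S1=59/375, S2=71/450, S3=3643/10125)

Answer: 6583/20250 59/375 71/450 3643/10125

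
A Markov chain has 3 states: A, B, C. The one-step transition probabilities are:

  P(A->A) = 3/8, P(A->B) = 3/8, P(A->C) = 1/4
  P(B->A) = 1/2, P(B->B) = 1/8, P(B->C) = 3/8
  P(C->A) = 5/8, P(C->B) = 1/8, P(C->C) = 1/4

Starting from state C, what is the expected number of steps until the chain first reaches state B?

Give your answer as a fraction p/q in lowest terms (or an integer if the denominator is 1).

Let h_i = expected steps to first reach B from state i.
Boundary: h_B = 0.
First-step equations for the other states:
  h_A = 1 + 3/8*h_A + 3/8*h_B + 1/4*h_C
  h_C = 1 + 5/8*h_A + 1/8*h_B + 1/4*h_C

Substituting h_B = 0 and rearranging gives the linear system (I - Q) h = 1:
  [5/8, -1/4] . (h_A, h_C) = 1
  [-5/8, 3/4] . (h_A, h_C) = 1

Solving yields:
  h_A = 16/5
  h_C = 4

Starting state is C, so the expected hitting time is h_C = 4.

Answer: 4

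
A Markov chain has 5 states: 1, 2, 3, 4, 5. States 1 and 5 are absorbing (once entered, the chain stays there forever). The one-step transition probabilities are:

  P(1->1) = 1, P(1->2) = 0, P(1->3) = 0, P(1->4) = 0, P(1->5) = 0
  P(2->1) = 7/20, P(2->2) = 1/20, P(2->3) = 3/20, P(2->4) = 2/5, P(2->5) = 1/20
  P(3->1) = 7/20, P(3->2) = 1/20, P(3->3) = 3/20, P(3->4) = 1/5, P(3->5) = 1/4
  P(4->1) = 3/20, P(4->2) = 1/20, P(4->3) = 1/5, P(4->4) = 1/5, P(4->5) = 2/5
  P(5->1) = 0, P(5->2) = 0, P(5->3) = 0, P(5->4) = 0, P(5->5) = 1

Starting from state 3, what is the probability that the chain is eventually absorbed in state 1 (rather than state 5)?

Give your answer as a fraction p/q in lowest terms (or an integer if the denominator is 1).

Answer: 616/1159

Derivation:
Let a_i = P(absorbed in 1 | start in state i).
Boundary conditions: a_1 = 1, a_5 = 0.
For each transient state i, a_i = sum_j P(i->j) * a_j:
  a_2 = 7/20*a_1 + 1/20*a_2 + 3/20*a_3 + 2/5*a_4 + 1/20*a_5
  a_3 = 7/20*a_1 + 1/20*a_2 + 3/20*a_3 + 1/5*a_4 + 1/4*a_5
  a_4 = 3/20*a_1 + 1/20*a_2 + 1/5*a_3 + 1/5*a_4 + 2/5*a_5

Substituting a_1 = 1 and a_5 = 0, rearrange to (I - Q) a = r where r[i] = P(i -> 1):
  [19/20, -3/20, -2/5] . (a_2, a_3, a_4) = 7/20
  [-1/20, 17/20, -1/5] . (a_2, a_3, a_4) = 7/20
  [-1/20, -1/5, 4/5] . (a_2, a_3, a_4) = 3/20

Solving yields:
  a_2 = 699/1159
  a_3 = 616/1159
  a_4 = 415/1159

Starting state is 3, so the absorption probability is a_3 = 616/1159.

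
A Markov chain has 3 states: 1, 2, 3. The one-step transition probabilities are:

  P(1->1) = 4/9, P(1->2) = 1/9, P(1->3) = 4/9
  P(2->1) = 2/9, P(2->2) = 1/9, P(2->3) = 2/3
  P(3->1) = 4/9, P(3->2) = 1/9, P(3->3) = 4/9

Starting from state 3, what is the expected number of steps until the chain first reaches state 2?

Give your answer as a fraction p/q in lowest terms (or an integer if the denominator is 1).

Let h_i = expected steps to first reach 2 from state i.
Boundary: h_2 = 0.
First-step equations for the other states:
  h_1 = 1 + 4/9*h_1 + 1/9*h_2 + 4/9*h_3
  h_3 = 1 + 4/9*h_1 + 1/9*h_2 + 4/9*h_3

Substituting h_2 = 0 and rearranging gives the linear system (I - Q) h = 1:
  [5/9, -4/9] . (h_1, h_3) = 1
  [-4/9, 5/9] . (h_1, h_3) = 1

Solving yields:
  h_1 = 9
  h_3 = 9

Starting state is 3, so the expected hitting time is h_3 = 9.

Answer: 9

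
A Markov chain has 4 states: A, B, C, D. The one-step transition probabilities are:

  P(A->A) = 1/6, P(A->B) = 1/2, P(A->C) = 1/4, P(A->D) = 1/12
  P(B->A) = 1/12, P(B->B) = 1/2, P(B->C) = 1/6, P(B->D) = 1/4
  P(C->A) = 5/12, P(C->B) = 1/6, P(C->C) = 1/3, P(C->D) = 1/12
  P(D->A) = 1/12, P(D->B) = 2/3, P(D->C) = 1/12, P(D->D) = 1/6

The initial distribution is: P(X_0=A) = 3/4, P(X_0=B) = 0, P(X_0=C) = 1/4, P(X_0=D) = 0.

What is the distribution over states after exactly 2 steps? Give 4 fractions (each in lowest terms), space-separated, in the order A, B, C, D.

Propagating the distribution step by step (d_{t+1} = d_t * P):
d_0 = (A=3/4, B=0, C=1/4, D=0)
  d_1[A] = 3/4*1/6 + 0*1/12 + 1/4*5/12 + 0*1/12 = 11/48
  d_1[B] = 3/4*1/2 + 0*1/2 + 1/4*1/6 + 0*2/3 = 5/12
  d_1[C] = 3/4*1/4 + 0*1/6 + 1/4*1/3 + 0*1/12 = 13/48
  d_1[D] = 3/4*1/12 + 0*1/4 + 1/4*1/12 + 0*1/6 = 1/12
d_1 = (A=11/48, B=5/12, C=13/48, D=1/12)
  d_2[A] = 11/48*1/6 + 5/12*1/12 + 13/48*5/12 + 1/12*1/12 = 37/192
  d_2[B] = 11/48*1/2 + 5/12*1/2 + 13/48*1/6 + 1/12*2/3 = 61/144
  d_2[C] = 11/48*1/4 + 5/12*1/6 + 13/48*1/3 + 1/12*1/12 = 43/192
  d_2[D] = 11/48*1/12 + 5/12*1/4 + 13/48*1/12 + 1/12*1/6 = 23/144
d_2 = (A=37/192, B=61/144, C=43/192, D=23/144)

Answer: 37/192 61/144 43/192 23/144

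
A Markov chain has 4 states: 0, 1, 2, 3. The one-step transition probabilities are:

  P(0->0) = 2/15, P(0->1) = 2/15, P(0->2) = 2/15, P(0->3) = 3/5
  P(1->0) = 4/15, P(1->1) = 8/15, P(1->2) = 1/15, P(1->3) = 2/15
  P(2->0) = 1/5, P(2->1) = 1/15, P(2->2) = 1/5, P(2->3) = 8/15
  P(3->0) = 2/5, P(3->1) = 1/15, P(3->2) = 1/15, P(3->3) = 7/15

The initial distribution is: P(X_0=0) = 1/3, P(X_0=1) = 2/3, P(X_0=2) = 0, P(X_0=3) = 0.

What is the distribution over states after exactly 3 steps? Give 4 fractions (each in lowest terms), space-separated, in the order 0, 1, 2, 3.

Answer: 2771/10125 236/1125 983/10125 4247/10125

Derivation:
Propagating the distribution step by step (d_{t+1} = d_t * P):
d_0 = (0=1/3, 1=2/3, 2=0, 3=0)
  d_1[0] = 1/3*2/15 + 2/3*4/15 + 0*1/5 + 0*2/5 = 2/9
  d_1[1] = 1/3*2/15 + 2/3*8/15 + 0*1/15 + 0*1/15 = 2/5
  d_1[2] = 1/3*2/15 + 2/3*1/15 + 0*1/5 + 0*1/15 = 4/45
  d_1[3] = 1/3*3/5 + 2/3*2/15 + 0*8/15 + 0*7/15 = 13/45
d_1 = (0=2/9, 1=2/5, 2=4/45, 3=13/45)
  d_2[0] = 2/9*2/15 + 2/5*4/15 + 4/45*1/5 + 13/45*2/5 = 182/675
  d_2[1] = 2/9*2/15 + 2/5*8/15 + 4/45*1/15 + 13/45*1/15 = 181/675
  d_2[2] = 2/9*2/15 + 2/5*1/15 + 4/45*1/5 + 13/45*1/15 = 7/75
  d_2[3] = 2/9*3/5 + 2/5*2/15 + 4/45*8/15 + 13/45*7/15 = 83/225
d_2 = (0=182/675, 1=181/675, 2=7/75, 3=83/225)
  d_3[0] = 182/675*2/15 + 181/675*4/15 + 7/75*1/5 + 83/225*2/5 = 2771/10125
  d_3[1] = 182/675*2/15 + 181/675*8/15 + 7/75*1/15 + 83/225*1/15 = 236/1125
  d_3[2] = 182/675*2/15 + 181/675*1/15 + 7/75*1/5 + 83/225*1/15 = 983/10125
  d_3[3] = 182/675*3/5 + 181/675*2/15 + 7/75*8/15 + 83/225*7/15 = 4247/10125
d_3 = (0=2771/10125, 1=236/1125, 2=983/10125, 3=4247/10125)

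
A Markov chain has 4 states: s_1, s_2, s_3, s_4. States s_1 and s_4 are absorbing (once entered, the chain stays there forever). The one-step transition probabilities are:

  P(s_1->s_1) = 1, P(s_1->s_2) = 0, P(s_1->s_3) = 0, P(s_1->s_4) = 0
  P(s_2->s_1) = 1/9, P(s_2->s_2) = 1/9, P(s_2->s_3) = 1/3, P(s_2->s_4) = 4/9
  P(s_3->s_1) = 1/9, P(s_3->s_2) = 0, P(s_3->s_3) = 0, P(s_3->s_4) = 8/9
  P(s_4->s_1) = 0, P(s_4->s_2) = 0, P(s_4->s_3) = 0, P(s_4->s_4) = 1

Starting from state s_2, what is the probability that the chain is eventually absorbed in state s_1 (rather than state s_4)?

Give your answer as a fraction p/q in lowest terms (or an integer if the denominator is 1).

Answer: 1/6

Derivation:
Let a_i = P(absorbed in s_1 | start in state i).
Boundary conditions: a_s_1 = 1, a_s_4 = 0.
For each transient state i, a_i = sum_j P(i->j) * a_j:
  a_s_2 = 1/9*a_s_1 + 1/9*a_s_2 + 1/3*a_s_3 + 4/9*a_s_4
  a_s_3 = 1/9*a_s_1 + 0*a_s_2 + 0*a_s_3 + 8/9*a_s_4

Substituting a_s_1 = 1 and a_s_4 = 0, rearrange to (I - Q) a = r where r[i] = P(i -> s_1):
  [8/9, -1/3] . (a_s_2, a_s_3) = 1/9
  [0, 1] . (a_s_2, a_s_3) = 1/9

Solving yields:
  a_s_2 = 1/6
  a_s_3 = 1/9

Starting state is s_2, so the absorption probability is a_s_2 = 1/6.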